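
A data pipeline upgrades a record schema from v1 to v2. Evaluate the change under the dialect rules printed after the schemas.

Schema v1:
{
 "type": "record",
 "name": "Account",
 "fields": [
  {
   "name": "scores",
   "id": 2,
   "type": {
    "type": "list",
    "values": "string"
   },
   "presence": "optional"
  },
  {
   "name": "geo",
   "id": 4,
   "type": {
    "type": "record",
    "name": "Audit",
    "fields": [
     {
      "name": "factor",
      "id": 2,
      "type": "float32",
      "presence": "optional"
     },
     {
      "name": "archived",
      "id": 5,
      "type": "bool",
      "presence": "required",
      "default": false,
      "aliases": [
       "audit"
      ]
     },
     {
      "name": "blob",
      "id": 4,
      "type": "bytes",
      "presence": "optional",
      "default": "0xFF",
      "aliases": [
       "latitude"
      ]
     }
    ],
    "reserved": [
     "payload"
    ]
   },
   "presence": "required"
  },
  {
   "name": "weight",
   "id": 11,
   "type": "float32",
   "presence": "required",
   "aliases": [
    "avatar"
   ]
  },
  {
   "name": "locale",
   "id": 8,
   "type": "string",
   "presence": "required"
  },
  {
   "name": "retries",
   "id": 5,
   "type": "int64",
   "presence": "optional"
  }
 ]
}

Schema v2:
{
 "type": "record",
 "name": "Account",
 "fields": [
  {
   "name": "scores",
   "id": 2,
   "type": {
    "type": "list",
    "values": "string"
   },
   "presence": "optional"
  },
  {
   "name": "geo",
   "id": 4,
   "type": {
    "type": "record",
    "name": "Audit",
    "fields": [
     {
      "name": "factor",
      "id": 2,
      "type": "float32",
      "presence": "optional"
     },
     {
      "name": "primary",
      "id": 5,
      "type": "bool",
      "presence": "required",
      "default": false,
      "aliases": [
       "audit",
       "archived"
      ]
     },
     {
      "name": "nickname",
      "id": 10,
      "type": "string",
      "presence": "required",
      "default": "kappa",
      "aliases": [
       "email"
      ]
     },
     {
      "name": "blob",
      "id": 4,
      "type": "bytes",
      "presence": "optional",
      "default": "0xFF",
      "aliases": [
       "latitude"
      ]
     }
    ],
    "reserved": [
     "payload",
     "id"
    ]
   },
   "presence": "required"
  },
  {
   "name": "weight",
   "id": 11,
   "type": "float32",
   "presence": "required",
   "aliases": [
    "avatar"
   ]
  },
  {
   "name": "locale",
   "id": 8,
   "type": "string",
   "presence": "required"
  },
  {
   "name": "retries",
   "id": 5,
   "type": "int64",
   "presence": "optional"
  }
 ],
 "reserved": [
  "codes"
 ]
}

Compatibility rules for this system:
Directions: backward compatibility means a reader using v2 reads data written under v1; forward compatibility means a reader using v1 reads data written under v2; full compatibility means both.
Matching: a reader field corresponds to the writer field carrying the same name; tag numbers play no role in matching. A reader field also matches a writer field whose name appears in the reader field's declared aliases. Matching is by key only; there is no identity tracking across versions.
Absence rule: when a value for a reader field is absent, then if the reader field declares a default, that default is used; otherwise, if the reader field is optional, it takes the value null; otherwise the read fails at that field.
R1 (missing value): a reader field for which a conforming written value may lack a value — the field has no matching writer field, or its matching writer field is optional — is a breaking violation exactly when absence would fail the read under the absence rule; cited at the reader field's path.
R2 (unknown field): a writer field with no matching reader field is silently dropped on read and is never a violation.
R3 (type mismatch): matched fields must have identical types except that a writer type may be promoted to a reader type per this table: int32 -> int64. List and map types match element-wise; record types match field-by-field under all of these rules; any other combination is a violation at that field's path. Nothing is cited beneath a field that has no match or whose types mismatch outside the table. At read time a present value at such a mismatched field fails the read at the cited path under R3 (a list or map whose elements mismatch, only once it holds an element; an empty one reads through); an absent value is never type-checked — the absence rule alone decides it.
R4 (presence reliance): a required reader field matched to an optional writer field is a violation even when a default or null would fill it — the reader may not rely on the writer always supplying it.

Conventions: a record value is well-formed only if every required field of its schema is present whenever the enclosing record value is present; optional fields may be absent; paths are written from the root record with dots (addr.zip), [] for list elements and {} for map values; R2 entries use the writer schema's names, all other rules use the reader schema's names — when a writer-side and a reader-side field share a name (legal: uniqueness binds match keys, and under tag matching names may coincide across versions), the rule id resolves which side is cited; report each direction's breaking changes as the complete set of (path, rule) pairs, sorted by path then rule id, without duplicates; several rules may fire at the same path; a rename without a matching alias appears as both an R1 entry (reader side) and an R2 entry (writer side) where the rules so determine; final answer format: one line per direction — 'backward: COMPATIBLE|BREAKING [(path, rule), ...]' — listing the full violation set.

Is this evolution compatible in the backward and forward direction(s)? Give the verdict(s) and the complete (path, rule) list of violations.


arrows below run writer -> reader for Account
checking backward for Account: reader v2 against writer v1:
  scores <- scores (list<string> -> list<string>, writer optional)
  geo <- geo (Audit -> Audit, writer required)
  weight <- weight (float32 -> float32, writer required)
  locale <- locale (string -> string, writer required)
  retries <- retries (int64 -> int64, writer optional)
  geo.factor <- geo.factor (float32 -> float32, writer optional)
  geo.primary <- geo.archived (bool -> bool, writer required)
  geo.nickname has no writer counterpart
  geo.blob <- geo.blob (bytes -> bytes, writer optional)
  nothing fires on Account: backward is COMPATIBLE
checking forward for Account: reader v1 against writer v2:
  scores <- scores (list<string> -> list<string>, writer optional)
  geo <- geo (Audit -> Audit, writer required)
  weight <- weight (float32 -> float32, writer required)
  locale <- locale (string -> string, writer required)
  retries <- retries (int64 -> int64, writer optional)
  geo.factor <- geo.factor (float32 -> float32, writer optional)
  geo.archived has no writer counterpart
  geo.blob <- geo.blob (bytes -> bytes, writer optional)
  writer geo.primary: unknown to reader
  writer geo.nickname: unknown to reader
  nothing fires on Account: forward is COMPATIBLE

backward: COMPATIBLE []; forward: COMPATIBLE []


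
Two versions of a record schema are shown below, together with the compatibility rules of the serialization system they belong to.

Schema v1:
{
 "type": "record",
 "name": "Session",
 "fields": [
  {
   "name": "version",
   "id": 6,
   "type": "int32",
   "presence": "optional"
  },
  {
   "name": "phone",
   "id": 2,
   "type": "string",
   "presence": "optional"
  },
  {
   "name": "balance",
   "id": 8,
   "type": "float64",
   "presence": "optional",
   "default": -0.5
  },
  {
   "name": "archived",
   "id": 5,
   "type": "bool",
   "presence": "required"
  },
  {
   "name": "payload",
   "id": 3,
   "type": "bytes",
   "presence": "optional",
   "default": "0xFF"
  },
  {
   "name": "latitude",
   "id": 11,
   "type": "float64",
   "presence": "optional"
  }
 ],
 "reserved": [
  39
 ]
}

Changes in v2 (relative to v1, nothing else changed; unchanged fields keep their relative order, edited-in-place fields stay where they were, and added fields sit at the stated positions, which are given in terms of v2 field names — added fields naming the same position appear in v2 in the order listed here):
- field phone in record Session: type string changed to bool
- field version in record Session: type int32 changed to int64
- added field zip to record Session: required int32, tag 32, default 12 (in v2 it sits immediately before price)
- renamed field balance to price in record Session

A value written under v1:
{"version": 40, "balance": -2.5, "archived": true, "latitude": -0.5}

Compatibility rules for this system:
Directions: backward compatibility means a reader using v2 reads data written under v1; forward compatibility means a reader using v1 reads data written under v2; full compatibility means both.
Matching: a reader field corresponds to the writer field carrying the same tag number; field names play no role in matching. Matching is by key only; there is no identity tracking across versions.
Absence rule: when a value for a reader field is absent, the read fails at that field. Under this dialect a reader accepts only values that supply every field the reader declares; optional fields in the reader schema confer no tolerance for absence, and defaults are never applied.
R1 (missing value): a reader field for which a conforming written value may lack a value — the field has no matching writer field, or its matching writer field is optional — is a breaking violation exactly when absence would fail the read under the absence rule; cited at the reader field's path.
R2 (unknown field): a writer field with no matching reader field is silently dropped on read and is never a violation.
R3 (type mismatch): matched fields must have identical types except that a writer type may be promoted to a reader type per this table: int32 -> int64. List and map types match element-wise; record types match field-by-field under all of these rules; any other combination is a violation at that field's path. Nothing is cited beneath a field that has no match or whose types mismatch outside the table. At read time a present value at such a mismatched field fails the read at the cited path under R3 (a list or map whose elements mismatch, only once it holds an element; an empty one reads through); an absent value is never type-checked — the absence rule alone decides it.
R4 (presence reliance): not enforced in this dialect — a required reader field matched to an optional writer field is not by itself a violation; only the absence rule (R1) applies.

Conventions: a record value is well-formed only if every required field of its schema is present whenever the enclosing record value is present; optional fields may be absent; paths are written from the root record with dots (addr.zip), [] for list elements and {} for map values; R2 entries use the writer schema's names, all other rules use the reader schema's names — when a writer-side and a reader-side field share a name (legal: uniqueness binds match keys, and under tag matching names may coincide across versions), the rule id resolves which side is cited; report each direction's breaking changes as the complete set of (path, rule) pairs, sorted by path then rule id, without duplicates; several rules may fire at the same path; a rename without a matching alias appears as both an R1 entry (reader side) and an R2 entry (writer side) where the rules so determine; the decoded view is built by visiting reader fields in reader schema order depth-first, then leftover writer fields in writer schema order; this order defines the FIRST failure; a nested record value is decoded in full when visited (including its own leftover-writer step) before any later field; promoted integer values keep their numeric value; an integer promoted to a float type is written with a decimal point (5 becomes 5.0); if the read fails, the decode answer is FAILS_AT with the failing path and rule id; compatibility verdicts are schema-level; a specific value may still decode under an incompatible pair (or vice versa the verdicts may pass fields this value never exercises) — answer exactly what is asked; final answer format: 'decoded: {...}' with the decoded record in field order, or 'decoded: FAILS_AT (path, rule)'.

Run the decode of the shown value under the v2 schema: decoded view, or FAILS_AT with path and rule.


decoded: FAILS_AT (phone, R1)

arrows below run writer -> reader for Session
decode walk for Session under reader schema v2:
  version := 40 (int32 -> int64)
  read fails at phone under R1 (no fill)
  => FAILS_AT (phone, R1)
diffs on Session not affecting the asked answer:
  field version in record Session: type int32 changed to int64 -> shifts the Session verdicts, not this decode
  added field zip to record Session: required int32, tag 32, default 12 (in v2 it sits immediately before price) -> shifts the Session verdicts, not this decode
  renamed field balance to price in record Session -> shifts the Session verdicts, not this decode


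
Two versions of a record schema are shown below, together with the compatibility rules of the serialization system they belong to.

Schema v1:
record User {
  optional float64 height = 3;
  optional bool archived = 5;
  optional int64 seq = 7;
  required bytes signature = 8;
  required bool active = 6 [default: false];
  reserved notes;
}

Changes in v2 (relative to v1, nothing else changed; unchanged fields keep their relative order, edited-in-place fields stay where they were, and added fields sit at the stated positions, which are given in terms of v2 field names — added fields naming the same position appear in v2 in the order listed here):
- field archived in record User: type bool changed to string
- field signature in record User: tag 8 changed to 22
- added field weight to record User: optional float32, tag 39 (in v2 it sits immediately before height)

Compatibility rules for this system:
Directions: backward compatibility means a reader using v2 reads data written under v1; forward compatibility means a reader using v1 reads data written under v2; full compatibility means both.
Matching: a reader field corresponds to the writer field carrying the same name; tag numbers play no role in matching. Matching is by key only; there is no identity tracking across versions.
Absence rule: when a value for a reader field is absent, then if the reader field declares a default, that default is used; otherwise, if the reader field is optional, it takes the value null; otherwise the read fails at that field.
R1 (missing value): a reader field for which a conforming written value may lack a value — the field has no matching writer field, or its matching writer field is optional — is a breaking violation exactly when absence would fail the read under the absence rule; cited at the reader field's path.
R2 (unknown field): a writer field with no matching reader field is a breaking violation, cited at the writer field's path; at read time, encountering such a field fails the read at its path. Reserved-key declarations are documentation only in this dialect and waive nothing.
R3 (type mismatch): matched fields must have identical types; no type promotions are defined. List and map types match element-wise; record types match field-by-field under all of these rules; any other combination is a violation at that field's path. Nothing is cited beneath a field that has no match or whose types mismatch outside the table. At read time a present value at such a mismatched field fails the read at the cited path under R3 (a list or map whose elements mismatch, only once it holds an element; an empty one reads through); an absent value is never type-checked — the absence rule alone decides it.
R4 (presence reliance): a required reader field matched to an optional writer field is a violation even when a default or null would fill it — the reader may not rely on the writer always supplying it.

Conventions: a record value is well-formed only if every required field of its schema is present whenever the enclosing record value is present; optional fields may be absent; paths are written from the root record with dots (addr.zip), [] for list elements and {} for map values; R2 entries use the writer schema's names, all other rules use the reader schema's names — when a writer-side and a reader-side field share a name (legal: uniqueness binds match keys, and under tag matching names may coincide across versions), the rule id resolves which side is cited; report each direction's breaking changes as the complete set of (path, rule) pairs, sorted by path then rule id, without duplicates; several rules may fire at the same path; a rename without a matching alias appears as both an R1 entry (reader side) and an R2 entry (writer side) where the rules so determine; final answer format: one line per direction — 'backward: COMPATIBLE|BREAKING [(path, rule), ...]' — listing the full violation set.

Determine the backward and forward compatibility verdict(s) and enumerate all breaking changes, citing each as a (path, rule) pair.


the writer's type comes first in each User pair
backward analysis of User with v2 as reader and v1 as writer:
  weight: no writer-side match
  writer optional, float64 -> float64: reader height maps from writer height
  writer optional, bool -> string: reader archived maps from writer archived
  writer optional, int64 -> int64: reader seq maps from writer seq
  writer required, bytes -> bytes: reader signature maps from writer signature
  writer required, bool -> bool: reader active maps from writer active
  breaking: (archived, R3)
  => backward: BREAKING (1)
forward analysis of User with v1 as reader and v2 as writer:
  writer optional, float64 -> float64: reader height maps from writer height
  writer optional, string -> bool: reader archived maps from writer archived
  writer optional, int64 -> int64: reader seq maps from writer seq
  writer required, bytes -> bytes: reader signature maps from writer signature
  writer required, bool -> bool: reader active maps from writer active
  leftover writer field: weight
  breaking: (archived, R3)
  breaking: (weight, R2)
  => forward: BREAKING (2)

backward: BREAKING [(archived, R3)]; forward: BREAKING [(archived, R3), (weight, R2)]


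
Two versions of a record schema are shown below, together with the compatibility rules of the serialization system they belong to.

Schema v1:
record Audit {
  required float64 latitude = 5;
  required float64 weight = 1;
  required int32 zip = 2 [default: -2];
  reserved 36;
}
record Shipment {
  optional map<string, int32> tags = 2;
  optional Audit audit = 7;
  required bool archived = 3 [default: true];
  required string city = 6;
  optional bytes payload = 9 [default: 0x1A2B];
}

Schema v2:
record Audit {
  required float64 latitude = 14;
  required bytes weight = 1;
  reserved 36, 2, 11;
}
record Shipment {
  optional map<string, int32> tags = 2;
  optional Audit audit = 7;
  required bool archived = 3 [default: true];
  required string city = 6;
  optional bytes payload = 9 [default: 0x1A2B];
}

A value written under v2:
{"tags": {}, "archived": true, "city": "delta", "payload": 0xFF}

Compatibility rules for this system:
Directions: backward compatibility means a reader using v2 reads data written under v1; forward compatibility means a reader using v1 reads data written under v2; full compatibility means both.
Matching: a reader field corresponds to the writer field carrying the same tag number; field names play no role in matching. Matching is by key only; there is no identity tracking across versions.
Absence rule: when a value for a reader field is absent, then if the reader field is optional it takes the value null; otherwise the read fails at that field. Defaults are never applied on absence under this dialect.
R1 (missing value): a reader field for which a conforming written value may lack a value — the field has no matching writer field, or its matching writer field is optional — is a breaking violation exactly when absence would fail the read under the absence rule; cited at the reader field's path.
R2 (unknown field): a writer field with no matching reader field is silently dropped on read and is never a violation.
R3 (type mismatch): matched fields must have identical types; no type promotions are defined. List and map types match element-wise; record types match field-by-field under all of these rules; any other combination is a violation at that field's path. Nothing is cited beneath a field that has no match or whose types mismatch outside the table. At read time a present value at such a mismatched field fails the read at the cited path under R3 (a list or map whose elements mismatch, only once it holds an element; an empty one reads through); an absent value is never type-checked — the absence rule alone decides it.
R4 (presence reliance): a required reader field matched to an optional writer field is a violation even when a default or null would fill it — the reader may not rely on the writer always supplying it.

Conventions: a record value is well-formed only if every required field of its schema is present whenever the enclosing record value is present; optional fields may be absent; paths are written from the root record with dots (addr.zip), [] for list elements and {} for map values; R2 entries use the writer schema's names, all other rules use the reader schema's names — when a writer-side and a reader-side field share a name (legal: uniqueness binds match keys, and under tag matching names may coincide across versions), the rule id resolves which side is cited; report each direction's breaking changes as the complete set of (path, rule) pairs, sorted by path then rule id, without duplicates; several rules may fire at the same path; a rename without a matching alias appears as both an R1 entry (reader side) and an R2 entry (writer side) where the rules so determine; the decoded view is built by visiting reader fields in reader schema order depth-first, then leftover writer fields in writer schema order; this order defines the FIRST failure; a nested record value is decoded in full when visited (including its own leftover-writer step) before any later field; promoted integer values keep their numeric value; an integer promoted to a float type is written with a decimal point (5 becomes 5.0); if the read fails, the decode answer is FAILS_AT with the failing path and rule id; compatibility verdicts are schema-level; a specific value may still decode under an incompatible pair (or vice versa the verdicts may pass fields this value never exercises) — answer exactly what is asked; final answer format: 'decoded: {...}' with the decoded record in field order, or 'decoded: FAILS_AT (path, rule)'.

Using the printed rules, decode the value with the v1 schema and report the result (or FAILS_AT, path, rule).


decoded: {"tags": {}, "audit": null, "archived": true, "city": "delta", "payload": 0xFF}

each type pair in Shipment: writer, then reader
decoding the Shipment value with the v1 reader:
  tags := {}
  audit := null (not supplied -> null)
  archived := true
  city := "delta"
  payload := 0xFF
  => decoded: {"tags": {}, "audit": null, "archived": true, "city": "delta", "payload": 0xFF}
ruling out the remaining Shipment differences:
  field weight in record Audit: type float64 changed to bytes -> changes Shipment's schema-level verdicts only — the decode of this value is the same
  field latitude in record Audit: tag 5 changed to 14 -> changes Shipment's schema-level verdicts only — the decode of this value is the same
  removed field zip from record Audit (its key 2 joins the reserved list) -> changes Shipment's schema-level verdicts only — the decode of this value is the same


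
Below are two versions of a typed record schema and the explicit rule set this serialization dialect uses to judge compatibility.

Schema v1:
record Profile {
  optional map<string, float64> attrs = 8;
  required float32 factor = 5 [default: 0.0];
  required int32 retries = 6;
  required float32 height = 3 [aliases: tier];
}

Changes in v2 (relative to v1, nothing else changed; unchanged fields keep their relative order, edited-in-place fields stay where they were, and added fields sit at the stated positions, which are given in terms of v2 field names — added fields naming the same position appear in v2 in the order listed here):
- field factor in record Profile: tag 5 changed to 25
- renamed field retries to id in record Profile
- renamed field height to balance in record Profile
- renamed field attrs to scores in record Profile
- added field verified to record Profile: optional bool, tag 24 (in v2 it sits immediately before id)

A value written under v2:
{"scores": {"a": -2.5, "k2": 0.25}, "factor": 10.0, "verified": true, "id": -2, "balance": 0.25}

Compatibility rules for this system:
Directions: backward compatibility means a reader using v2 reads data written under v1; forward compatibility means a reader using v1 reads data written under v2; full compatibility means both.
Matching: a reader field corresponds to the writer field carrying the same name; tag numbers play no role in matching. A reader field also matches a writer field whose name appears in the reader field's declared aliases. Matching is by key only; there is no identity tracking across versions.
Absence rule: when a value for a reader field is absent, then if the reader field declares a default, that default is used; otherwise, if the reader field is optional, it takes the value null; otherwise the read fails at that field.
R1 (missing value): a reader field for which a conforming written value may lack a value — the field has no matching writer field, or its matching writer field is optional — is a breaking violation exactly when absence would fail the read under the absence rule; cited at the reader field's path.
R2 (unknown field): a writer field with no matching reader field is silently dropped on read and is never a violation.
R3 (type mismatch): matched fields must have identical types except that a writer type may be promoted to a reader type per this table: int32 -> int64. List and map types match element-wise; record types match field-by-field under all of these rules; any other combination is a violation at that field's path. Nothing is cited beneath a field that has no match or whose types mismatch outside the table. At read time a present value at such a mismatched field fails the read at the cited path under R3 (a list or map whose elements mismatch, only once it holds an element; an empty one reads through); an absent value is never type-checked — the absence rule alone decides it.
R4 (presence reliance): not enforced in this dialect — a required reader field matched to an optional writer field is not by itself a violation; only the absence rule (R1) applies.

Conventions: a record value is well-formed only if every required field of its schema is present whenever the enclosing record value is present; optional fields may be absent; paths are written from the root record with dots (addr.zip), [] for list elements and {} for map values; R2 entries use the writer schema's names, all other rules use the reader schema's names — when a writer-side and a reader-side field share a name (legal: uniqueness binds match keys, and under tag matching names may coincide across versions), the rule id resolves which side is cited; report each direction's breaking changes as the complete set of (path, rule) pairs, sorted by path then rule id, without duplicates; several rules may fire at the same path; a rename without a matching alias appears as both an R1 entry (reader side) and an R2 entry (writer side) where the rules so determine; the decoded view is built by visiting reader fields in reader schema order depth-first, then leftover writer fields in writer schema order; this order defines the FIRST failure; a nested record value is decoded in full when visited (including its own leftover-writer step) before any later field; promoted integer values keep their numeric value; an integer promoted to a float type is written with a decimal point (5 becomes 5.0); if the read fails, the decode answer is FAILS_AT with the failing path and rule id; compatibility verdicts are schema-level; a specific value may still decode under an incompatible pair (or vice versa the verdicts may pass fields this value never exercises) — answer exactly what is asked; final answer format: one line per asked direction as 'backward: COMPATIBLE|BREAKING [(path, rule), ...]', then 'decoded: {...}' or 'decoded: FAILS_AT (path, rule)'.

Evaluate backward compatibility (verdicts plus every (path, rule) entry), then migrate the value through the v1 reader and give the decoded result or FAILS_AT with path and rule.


backward: BREAKING [(balance, R1), (id, R1)]; decoded: FAILS_AT (retries, R1)

each type pair in Profile: writer, then reader
backward pass over Profile, reader schema v2, writer schema v1:
  no writer field matches reader scores
  float32 -> float32, writer required: factor aligns to factor
  no writer field matches reader verified
  no writer field matches reader id
  no writer field matches reader balance
  leftover writer field: attrs
  leftover writer field: retries
  leftover writer field: height
  violation R1 at balance
  violation R1 at id
  => backward: BREAKING (2)
migrating the Profile value to v1:
  attrs := null (absent, optional -> null)
  factor := 10.0
  read fails at retries under R1 (no fill)
  => FAILS_AT (retries, R1)
the other Profile changes do not affect what is asked:
  field factor in record Profile: tag 5 changed to 25 -> no rule fires on it in Profile's dialect; the asked verdict holds
  renamed field attrs to scores in record Profile -> no rule fires on it in Profile's dialect; the asked verdict holds
  added field verified to record Profile: optional bool, tag 24 (in v2 it sits immediately before id) -> no rule fires on it in Profile's dialect; the asked verdict holds


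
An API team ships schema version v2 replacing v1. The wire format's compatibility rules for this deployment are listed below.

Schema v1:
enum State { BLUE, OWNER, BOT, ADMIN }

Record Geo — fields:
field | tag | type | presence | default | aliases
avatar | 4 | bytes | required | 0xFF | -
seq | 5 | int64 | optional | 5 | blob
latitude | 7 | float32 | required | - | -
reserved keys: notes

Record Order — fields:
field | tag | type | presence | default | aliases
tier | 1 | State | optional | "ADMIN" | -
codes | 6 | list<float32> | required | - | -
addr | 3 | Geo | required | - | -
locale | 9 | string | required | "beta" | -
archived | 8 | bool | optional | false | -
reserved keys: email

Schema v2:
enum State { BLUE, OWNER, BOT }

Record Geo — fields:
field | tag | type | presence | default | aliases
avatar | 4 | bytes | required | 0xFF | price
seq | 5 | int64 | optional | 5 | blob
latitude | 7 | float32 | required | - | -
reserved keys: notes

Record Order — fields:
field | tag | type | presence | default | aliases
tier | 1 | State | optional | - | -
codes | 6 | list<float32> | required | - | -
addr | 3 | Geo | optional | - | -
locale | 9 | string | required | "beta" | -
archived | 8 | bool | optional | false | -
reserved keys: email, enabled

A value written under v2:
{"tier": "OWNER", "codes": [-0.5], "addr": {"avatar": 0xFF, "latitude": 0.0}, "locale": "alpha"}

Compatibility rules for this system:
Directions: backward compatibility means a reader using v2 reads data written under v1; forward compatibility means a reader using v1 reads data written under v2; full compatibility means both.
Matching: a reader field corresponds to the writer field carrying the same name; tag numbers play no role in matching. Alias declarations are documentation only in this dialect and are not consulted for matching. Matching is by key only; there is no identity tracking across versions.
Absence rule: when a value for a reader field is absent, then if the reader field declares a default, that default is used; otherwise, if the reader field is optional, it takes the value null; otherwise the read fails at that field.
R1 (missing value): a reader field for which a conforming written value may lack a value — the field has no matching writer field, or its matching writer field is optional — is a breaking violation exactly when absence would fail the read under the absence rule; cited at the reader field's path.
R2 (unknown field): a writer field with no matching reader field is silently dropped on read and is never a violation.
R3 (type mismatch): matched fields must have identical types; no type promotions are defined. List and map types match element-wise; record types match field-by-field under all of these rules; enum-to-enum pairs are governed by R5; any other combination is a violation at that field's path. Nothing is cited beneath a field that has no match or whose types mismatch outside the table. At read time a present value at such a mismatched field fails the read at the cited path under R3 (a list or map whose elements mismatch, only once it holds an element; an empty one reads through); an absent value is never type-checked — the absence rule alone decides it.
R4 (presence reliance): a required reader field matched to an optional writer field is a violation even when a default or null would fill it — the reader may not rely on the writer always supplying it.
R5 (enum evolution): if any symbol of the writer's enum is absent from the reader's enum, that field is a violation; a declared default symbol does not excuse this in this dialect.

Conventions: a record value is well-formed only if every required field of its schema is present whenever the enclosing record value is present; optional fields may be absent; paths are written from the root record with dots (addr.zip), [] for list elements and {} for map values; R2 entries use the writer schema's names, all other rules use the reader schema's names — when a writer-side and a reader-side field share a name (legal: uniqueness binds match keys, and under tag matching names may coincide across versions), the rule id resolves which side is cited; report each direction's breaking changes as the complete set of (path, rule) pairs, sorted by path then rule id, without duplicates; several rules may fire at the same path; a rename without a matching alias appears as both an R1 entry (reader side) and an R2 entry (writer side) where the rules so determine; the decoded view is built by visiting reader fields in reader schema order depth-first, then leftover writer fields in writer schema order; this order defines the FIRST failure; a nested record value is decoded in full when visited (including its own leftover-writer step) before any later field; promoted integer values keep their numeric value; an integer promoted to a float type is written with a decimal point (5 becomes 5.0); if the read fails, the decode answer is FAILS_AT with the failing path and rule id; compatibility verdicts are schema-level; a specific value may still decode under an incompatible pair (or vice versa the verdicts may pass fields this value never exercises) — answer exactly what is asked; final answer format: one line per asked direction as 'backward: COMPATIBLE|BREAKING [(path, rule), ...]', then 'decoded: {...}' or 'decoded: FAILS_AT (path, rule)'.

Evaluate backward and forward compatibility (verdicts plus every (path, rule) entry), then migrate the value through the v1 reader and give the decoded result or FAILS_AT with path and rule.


backward: BREAKING [(tier, R5)]; forward: BREAKING [(addr, R1), (addr, R4)]; decoded: {"tier": "OWNER", "codes": [-0.5], "addr": {"avatar": 0xFF, "seq": 5, "latitude": 0.0}, "locale": "alpha", "archived": false}

in Order below, arrows point writer -> reader
checking backward for Order: reader v2 against writer v1:
  State -> State, writer optional: tier aligns to tier
  list<float32> -> list<float32>, writer required: codes aligns to codes
  Geo -> Geo, writer required: addr aligns to addr
  string -> string, writer required: locale aligns to locale
  bool -> bool, writer optional: archived aligns to archived
  bytes -> bytes, writer required: addr.avatar aligns to addr.avatar
  int64 -> int64, writer optional: addr.seq aligns to addr.seq
  float32 -> float32, writer required: addr.latitude aligns to addr.latitude
  R5 fires at tier
  => 1 violation(s): backward is BREAKING for Order
checking forward for Order: reader v1 against writer v2:
  State -> State, writer optional: tier aligns to tier
  list<float32> -> list<float32>, writer required: codes aligns to codes
  Geo -> Geo, writer optional: addr aligns to addr
  string -> string, writer required: locale aligns to locale
  bool -> bool, writer optional: archived aligns to archived
  bytes -> bytes, writer required: addr.avatar aligns to addr.avatar
  int64 -> int64, writer optional: addr.seq aligns to addr.seq
  float32 -> float32, writer required: addr.latitude aligns to addr.latitude
  R1 fires at addr
  R4 fires at addr
  => 2 violation(s): forward is BREAKING for Order
migrating the Order value to v1:
  tier := "OWNER"
  codes := [-0.5]
  addr.avatar := 0xFF
  addr.seq := 5 (no value, default fills)
  addr.latitude := 0.0
  locale := "alpha"
  archived := false (no value, default fills)
  => decoded: {"tier": "OWNER", "codes": [-0.5], "addr": {"avatar": 0xFF, "seq": 5, "latitude": 0.0}, "locale": "alpha", "archived": false}


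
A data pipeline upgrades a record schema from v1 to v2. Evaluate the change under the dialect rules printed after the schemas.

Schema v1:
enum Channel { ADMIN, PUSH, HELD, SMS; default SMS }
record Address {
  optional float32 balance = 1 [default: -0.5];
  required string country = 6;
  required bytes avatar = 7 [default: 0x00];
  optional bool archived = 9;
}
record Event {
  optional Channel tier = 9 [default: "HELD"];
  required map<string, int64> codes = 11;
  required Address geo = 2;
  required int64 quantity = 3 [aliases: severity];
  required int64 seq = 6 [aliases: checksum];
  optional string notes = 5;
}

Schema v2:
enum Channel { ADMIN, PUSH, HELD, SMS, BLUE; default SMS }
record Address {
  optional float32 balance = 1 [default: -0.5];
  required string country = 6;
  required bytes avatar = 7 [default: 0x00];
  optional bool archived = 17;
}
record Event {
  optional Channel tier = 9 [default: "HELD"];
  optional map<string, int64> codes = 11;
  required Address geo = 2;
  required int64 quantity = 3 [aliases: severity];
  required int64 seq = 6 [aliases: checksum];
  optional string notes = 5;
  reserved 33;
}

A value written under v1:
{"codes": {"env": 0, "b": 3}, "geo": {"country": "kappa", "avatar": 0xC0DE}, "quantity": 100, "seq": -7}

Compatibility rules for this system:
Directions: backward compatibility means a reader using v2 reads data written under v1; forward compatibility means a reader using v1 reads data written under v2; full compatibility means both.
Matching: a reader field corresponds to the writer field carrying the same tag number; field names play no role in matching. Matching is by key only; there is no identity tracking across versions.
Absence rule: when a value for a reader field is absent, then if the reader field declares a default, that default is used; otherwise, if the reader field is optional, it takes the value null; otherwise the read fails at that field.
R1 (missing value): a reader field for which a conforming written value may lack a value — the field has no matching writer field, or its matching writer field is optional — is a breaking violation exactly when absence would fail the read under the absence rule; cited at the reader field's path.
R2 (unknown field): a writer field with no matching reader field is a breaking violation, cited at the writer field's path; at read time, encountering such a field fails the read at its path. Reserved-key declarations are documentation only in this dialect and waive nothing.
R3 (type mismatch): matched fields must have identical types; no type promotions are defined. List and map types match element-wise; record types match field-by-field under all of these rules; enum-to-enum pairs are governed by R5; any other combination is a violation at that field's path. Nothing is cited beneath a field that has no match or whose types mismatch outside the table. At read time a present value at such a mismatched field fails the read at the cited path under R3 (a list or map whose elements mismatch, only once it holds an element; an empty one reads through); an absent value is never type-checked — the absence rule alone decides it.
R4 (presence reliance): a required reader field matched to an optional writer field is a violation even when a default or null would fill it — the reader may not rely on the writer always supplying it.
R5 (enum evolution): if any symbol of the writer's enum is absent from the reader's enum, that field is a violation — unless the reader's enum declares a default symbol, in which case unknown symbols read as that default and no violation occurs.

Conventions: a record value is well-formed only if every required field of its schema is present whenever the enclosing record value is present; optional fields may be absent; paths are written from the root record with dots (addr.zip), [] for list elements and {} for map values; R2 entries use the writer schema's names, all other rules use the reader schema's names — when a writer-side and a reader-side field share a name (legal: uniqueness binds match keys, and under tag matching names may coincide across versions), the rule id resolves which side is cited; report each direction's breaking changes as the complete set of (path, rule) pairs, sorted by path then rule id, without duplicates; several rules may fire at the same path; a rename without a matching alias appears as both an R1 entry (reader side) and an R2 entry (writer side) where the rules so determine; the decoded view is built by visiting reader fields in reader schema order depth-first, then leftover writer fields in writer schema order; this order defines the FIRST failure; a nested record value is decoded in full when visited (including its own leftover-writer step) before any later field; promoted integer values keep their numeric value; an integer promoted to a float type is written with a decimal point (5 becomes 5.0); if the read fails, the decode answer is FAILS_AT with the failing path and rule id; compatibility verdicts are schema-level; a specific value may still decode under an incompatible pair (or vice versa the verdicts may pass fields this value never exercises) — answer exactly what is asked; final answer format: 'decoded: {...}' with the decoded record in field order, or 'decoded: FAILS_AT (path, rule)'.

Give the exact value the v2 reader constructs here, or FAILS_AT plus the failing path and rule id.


decoded: {"tier": "HELD", "codes": {"env": 0, "b": 3}, "geo": {"balance": -0.5, "country": "kappa", "avatar": 0xC0DE, "archived": null}, "quantity": 100, "seq": -7, "notes": null}

the writer's type comes first in each Event pair
decode walk for Event under reader schema v2:
  tier := "HELD" (absent -> default)
  codes := {"env": 0, "b": 3}
  geo.balance := -0.5 (absent -> default)
  geo.country := "kappa"
  geo.avatar := 0xC0DE
  geo.archived := null (absent, optional -> null)
  quantity := 100
  seq := -7
  notes := null (absent, optional -> null)
  => decoded: {"tier": "HELD", "codes": {"env": 0, "b": 3}, "geo": {"balance": -0.5, "country": "kappa", "avatar": 0xC0DE, "archived": null}, "quantity": 100, "seq": -7, "notes": null}
remaining Event differences; none change what is asked:
  field archived in record Address: tag 9 changed to 17 -> schema-level compatibility only; this Event value's decode is unchanged
  enum Channel (field tier in record Event): symbol BLUE added -> fires no rule on Event under this dialect and leaves the result unchanged
  field codes in record Event: required changed to optional -> schema-level compatibility only; this Event value's decode is unchanged
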